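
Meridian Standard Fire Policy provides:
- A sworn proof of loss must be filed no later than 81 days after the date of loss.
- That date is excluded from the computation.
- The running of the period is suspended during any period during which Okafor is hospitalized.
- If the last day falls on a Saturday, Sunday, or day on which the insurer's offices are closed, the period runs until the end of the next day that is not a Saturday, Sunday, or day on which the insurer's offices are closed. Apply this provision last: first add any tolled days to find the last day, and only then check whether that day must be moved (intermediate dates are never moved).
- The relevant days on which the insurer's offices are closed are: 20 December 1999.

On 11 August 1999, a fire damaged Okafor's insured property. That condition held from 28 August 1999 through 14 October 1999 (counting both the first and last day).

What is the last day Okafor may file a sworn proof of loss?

81 days after 11 August 1999 is October 31, 1999.
From August 28, 1999 through October 14, 1999 inclusive is 48 days; tolling adds 48 days: October 31, 1999 + 48 days = December 18, 1999.
December 18, 1999 is Saturday; December 19, 1999 is Sunday; December 20, 1999 is a listed holiday. The next qualifying day is December 21, 1999.

December 21, 1999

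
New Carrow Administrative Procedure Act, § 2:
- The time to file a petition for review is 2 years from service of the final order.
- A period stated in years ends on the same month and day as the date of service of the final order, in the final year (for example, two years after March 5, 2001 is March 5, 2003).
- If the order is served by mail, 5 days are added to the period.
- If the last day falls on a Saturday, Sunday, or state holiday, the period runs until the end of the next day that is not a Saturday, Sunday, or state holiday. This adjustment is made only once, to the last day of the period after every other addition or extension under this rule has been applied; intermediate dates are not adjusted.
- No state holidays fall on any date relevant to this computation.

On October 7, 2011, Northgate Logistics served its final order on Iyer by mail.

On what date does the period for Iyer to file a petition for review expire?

October 14, 2013

2 years after October 7, 2011 is October 7, 2013.
Service was by mail, adding 5 days: October 7, 2013 + 5 days = October 12, 2013.
October 12, 2013 is Saturday; October 13, 2013 is Sunday. The next qualifying day is October 14, 2013.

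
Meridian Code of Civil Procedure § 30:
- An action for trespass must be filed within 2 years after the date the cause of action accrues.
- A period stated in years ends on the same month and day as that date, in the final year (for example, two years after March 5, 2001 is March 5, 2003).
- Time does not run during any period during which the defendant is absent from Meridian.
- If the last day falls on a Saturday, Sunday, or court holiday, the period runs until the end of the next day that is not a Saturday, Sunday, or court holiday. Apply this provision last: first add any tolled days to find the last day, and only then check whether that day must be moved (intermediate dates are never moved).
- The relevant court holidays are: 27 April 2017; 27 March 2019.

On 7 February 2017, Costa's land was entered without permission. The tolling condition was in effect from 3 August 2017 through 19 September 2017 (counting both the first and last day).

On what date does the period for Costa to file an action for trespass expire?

2 years after 7 February 2017 is February 7, 2019.
From August 3, 2017 through September 19, 2017 inclusive is 48 days; tolling adds 48 days: February 7, 2019 + 48 days = March 27, 2019.
March 27, 2019 is a listed holiday. The next qualifying day is March 28, 2019.

March 28, 2019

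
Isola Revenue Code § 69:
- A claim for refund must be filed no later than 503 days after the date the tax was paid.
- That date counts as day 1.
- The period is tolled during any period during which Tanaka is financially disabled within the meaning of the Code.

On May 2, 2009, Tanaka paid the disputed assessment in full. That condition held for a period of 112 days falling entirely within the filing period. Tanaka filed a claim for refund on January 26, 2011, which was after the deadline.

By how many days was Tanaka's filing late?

20 days

Counting May 2, 2009 as day 1, day 503 is September 16, 2010.
Tolling adds 112 days: September 16, 2010 + 112 days = January 6, 2011.
The deadline is January 6, 2011; from January 6, 2011 to January 26, 2011 is 20 days.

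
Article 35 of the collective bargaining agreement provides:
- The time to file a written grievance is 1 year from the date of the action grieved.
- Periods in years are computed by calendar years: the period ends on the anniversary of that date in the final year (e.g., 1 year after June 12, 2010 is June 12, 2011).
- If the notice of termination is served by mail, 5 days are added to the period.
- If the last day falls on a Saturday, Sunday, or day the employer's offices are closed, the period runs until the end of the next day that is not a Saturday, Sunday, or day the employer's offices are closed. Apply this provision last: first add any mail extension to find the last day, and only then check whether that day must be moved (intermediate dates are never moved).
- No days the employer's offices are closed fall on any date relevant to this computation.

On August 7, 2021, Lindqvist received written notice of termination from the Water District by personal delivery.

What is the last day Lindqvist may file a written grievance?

1 year after August 7, 2021 is August 7, 2022.
Service was not by mail, so no mail extension applies.
August 7, 2022 is Sunday. The next qualifying day is August 8, 2022.

August 8, 2022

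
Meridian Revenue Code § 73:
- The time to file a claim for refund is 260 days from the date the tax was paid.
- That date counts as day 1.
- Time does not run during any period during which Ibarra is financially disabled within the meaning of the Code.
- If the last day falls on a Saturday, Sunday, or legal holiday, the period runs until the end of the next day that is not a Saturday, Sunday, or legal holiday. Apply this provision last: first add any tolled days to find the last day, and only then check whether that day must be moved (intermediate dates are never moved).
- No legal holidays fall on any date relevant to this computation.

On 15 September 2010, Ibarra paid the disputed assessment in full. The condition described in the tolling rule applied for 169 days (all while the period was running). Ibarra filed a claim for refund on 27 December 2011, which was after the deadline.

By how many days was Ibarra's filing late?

Counting 15 September 2010 as day 1, day 260 is June 1, 2011.
Tolling adds 169 days: June 1, 2011 + 169 days = November 17, 2011.
November 17, 2011 is a Thursday and not a legal holiday, so no extension applies.
The deadline is November 17, 2011; from November 17, 2011 to December 27, 2011 is 40 days.

40 days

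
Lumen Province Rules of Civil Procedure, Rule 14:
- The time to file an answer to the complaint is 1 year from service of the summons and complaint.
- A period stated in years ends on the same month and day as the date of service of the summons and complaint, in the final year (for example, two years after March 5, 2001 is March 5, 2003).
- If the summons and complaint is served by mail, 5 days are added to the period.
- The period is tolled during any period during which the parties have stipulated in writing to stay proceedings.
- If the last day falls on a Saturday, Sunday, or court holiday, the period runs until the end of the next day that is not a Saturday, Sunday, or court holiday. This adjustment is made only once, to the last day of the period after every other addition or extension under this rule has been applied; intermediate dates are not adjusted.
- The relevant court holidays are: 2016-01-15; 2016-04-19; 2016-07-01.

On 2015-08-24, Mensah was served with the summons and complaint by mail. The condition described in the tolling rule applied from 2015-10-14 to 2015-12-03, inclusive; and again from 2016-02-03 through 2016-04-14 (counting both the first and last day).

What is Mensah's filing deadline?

December 30, 2016

1 year after 2015-08-24 is August 24, 2016.
Service was by mail, adding 5 days: August 24, 2016 + 5 days = August 29, 2016.
From October 14, 2015 through December 3, 2015 inclusive is 51 days; tolling adds 51 days: August 29, 2016 + 51 days = October 19, 2016.
From February 3, 2016 through April 14, 2016 inclusive is 72 days; tolling adds 72 days: October 19, 2016 + 72 days = December 30, 2016.
December 30, 2016 is a Friday and not a court holiday, so no extension applies.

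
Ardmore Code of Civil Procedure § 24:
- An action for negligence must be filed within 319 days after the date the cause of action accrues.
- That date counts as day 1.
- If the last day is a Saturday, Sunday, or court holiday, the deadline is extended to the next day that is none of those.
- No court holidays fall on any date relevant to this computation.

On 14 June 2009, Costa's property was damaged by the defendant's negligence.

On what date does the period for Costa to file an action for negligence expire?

Counting 14 June 2009 as day 1, day 319 is April 28, 2010.
April 28, 2010 is a Wednesday and not a court holiday, so no extension applies.

April 28, 2010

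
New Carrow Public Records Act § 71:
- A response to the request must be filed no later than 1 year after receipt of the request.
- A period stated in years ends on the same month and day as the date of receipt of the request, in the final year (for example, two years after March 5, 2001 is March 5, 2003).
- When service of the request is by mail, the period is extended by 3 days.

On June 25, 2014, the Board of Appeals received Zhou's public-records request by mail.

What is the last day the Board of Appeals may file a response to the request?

June 28, 2015

1 year after June 25, 2014 is June 25, 2015.
Service was by mail, adding 3 days: June 25, 2015 + 3 days = June 28, 2015.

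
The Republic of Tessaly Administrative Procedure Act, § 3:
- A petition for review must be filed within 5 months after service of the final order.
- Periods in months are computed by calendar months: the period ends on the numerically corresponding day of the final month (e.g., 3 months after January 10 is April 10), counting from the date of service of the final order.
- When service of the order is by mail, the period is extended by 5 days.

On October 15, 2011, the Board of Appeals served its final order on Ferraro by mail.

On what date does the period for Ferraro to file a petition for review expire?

March 20, 2012

5 months after October 15, 2011 is March 15, 2012.
Service was by mail, adding 5 days: March 15, 2012 + 5 days = March 20, 2012.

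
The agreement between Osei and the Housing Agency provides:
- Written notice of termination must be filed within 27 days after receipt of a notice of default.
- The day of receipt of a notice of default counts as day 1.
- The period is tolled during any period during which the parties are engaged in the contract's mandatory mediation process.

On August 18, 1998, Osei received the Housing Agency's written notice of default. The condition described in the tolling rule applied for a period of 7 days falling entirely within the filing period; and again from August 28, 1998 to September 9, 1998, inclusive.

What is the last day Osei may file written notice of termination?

October 3, 1998

Counting August 18, 1998 as day 1, day 27 is September 13, 1998.
Tolling adds 7 days: September 13, 1998 + 7 days = September 20, 1998.
From August 28, 1998 through September 9, 1998 inclusive is 13 days; tolling adds 13 days: September 20, 1998 + 13 days = October 3, 1998.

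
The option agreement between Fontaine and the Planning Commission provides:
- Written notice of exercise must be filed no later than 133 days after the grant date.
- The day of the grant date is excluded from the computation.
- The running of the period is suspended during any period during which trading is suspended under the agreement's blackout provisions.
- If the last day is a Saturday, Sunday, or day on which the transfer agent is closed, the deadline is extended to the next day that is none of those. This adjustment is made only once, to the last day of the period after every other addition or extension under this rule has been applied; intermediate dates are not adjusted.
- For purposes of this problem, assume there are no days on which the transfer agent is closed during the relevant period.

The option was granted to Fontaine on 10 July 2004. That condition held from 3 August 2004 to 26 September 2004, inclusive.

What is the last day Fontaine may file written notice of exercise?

January 14, 2005

133 days after 10 July 2004 is November 20, 2004.
From August 3, 2004 through September 26, 2004 inclusive is 55 days; tolling adds 55 days: November 20, 2004 + 55 days = January 14, 2005.
January 14, 2005 is a Friday and not a day on which the transfer agent is closed, so no extension applies.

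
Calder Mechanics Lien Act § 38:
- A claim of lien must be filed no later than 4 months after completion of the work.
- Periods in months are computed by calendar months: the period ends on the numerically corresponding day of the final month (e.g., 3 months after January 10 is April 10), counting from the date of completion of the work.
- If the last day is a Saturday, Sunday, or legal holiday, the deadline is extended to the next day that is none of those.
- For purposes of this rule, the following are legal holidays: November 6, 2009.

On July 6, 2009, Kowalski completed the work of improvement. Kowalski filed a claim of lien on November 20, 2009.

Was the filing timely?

No

4 months after July 6, 2009 is November 6, 2009.
November 6, 2009 is a listed holiday; November 7, 2009 is Saturday; November 8, 2009 is Sunday. The next qualifying day is November 9, 2009.
The deadline is November 9, 2009; the filing on November 20, 2009 is after that date.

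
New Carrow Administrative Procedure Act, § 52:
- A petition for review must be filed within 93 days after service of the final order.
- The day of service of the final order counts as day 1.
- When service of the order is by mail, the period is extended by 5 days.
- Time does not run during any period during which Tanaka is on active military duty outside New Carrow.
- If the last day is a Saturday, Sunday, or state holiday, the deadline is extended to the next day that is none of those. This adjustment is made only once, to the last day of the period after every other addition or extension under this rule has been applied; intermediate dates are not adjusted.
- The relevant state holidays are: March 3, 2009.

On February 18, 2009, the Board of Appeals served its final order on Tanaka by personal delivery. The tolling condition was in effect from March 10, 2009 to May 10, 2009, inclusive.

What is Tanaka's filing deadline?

Counting February 18, 2009 as day 1, day 93 is May 21, 2009.
Service was not by mail, so no mail extension applies.
From March 10, 2009 through May 10, 2009 inclusive is 62 days; tolling adds 62 days: May 21, 2009 + 62 days = July 22, 2009.
July 22, 2009 is a Wednesday and not a state holiday, so no extension applies.

July 22, 2009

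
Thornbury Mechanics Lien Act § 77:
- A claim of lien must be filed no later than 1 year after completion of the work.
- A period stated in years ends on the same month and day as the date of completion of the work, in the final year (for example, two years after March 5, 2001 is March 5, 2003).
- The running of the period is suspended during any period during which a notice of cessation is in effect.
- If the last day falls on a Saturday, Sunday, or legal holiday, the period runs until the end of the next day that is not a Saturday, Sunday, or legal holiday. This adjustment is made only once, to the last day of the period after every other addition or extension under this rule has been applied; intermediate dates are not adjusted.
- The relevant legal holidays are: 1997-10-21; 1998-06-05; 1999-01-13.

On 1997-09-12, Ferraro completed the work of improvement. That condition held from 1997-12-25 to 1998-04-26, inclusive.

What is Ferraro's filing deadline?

1 year after 1997-09-12 is September 12, 1998.
From December 25, 1997 through April 26, 1998 inclusive is 123 days; tolling adds 123 days: September 12, 1998 + 123 days = January 13, 1999.
January 13, 1999 is a listed holiday. The next qualifying day is January 14, 1999.

January 14, 1999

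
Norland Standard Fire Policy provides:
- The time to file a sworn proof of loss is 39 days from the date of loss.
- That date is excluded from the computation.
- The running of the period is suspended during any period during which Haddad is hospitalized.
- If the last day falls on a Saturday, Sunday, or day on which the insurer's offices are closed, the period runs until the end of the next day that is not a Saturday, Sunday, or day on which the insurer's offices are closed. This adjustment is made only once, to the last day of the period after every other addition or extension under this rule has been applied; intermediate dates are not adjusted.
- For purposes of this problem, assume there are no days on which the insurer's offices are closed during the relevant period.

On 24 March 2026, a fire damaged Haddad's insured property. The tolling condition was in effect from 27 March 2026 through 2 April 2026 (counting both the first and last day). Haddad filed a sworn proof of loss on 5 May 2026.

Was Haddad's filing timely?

Yes

39 days after 24 March 2026 is May 2, 2026.
From March 27, 2026 through April 2, 2026 inclusive is 7 days; tolling adds 7 days: May 2, 2026 + 7 days = May 9, 2026.
May 9, 2026 is Saturday; May 10, 2026 is Sunday. The next qualifying day is May 11, 2026.
The deadline is May 11, 2026; the filing on May 5, 2026 is on or before that date.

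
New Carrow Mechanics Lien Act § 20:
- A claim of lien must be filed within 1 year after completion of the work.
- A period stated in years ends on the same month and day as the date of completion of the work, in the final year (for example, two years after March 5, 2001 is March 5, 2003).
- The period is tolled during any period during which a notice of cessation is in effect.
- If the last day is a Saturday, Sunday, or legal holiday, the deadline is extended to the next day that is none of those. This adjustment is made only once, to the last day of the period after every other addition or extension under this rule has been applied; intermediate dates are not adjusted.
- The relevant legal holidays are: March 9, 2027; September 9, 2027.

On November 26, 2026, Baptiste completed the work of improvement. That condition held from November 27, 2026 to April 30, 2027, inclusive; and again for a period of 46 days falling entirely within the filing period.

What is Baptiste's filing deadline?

June 14, 2028

1 year after November 26, 2026 is November 26, 2027.
From November 27, 2026 through April 30, 2027 inclusive is 155 days; tolling adds 155 days: November 26, 2027 + 155 days = April 29, 2028.
Tolling adds 46 days: April 29, 2028 + 46 days = June 14, 2028.
June 14, 2028 is a Wednesday and not a legal holiday, so no extension applies.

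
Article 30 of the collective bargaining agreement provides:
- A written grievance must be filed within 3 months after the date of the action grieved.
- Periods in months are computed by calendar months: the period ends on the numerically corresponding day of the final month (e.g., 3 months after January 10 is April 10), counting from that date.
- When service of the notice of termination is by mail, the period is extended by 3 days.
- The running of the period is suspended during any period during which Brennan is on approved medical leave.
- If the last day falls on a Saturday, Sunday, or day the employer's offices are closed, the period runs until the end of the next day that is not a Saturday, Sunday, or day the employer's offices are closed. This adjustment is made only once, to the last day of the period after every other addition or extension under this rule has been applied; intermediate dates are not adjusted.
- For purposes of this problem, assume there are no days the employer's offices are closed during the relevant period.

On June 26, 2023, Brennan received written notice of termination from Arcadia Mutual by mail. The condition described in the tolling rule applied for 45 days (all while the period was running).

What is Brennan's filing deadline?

November 13, 2023

3 months after June 26, 2023 is September 26, 2023.
Service was by mail, adding 3 days: September 26, 2023 + 3 days = September 29, 2023.
Tolling adds 45 days: September 29, 2023 + 45 days = November 13, 2023.
November 13, 2023 is a Monday and not a day the employer's offices are closed, so no extension applies.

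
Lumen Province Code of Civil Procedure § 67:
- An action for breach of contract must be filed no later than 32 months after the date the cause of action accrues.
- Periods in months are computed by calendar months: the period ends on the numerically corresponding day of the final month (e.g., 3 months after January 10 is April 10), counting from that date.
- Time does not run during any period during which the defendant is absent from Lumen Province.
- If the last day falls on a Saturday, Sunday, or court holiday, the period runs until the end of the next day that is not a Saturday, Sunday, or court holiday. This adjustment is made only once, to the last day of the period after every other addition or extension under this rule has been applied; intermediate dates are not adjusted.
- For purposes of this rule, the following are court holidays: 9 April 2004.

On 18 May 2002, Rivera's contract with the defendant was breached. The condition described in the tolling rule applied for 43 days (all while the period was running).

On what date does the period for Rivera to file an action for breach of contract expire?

March 2, 2005

32 months after 18 May 2002 is January 18, 2005.
Tolling adds 43 days: January 18, 2005 + 43 days = March 2, 2005.
March 2, 2005 is a Wednesday and not a court holiday, so no extension applies.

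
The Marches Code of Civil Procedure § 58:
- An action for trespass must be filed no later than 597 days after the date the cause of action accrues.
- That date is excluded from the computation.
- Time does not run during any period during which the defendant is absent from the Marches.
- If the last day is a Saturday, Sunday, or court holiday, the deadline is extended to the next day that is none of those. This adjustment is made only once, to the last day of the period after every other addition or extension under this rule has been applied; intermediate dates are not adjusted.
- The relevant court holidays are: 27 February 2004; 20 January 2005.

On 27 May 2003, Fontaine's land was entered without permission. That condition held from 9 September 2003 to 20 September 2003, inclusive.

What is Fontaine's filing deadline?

January 25, 2005

597 days after 27 May 2003 is January 13, 2005.
From September 9, 2003 through September 20, 2003 inclusive is 12 days; tolling adds 12 days: January 13, 2005 + 12 days = January 25, 2005.
January 25, 2005 is a Tuesday and not a court holiday, so no extension applies.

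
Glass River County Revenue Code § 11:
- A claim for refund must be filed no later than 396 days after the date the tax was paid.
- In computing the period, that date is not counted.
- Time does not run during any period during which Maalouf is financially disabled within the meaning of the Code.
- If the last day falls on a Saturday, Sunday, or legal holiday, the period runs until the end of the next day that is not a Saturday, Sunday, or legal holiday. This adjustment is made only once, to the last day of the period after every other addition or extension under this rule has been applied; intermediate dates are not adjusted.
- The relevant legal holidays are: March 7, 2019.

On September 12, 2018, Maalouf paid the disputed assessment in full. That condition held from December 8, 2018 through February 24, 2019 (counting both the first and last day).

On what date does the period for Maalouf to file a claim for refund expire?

396 days after September 12, 2018 is October 13, 2019.
From December 8, 2018 through February 24, 2019 inclusive is 79 days; tolling adds 79 days: October 13, 2019 + 79 days = December 31, 2019.
December 31, 2019 is a Tuesday and not a legal holiday, so no extension applies.

December 31, 2019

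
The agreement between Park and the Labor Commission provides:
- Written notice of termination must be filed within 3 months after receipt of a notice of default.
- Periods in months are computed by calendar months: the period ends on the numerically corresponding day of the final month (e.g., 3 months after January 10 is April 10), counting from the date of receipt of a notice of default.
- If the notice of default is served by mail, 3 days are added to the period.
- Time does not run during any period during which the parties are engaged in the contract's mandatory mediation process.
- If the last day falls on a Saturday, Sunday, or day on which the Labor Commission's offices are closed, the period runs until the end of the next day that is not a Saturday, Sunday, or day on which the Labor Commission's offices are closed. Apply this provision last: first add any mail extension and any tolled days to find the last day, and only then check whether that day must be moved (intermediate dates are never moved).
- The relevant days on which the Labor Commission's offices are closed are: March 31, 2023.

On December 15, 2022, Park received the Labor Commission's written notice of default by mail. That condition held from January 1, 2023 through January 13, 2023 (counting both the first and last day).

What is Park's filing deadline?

April 3, 2023

3 months after December 15, 2022 is March 15, 2023.
Service was by mail, adding 3 days: March 15, 2023 + 3 days = March 18, 2023.
From January 1, 2023 through January 13, 2023 inclusive is 13 days; tolling adds 13 days: March 18, 2023 + 13 days = March 31, 2023.
March 31, 2023 is a listed holiday; April 1, 2023 is Saturday; April 2, 2023 is Sunday. The next qualifying day is April 3, 2023.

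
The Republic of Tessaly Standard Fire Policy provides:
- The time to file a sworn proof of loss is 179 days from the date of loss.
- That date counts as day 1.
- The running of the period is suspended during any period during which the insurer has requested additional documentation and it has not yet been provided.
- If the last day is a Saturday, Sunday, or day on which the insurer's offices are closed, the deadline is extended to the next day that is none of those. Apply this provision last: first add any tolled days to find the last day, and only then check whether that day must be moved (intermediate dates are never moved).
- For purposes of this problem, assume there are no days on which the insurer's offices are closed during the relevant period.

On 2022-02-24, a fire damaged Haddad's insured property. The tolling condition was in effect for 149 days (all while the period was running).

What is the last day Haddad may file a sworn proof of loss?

January 17, 2023

Counting 2022-02-24 as day 1, day 179 is August 21, 2022.
Tolling adds 149 days: August 21, 2022 + 149 days = January 17, 2023.
January 17, 2023 is a Tuesday and not a day on which the insurer's offices are closed, so no extension applies.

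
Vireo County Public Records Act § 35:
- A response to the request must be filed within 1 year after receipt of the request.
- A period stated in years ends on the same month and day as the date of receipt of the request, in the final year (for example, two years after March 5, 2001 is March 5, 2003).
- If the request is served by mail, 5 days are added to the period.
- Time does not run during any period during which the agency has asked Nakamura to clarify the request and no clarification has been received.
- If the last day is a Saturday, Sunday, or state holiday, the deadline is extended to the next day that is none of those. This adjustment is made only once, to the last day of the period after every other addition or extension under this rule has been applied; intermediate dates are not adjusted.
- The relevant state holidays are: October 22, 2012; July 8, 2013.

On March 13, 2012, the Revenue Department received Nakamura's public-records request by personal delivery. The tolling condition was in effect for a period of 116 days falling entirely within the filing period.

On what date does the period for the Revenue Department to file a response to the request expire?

July 9, 2013

1 year after March 13, 2012 is March 13, 2013.
Service was not by mail, so no mail extension applies.
Tolling adds 116 days: March 13, 2013 + 116 days = July 7, 2013.
July 7, 2013 is Sunday; July 8, 2013 is a listed holiday. The next qualifying day is July 9, 2013.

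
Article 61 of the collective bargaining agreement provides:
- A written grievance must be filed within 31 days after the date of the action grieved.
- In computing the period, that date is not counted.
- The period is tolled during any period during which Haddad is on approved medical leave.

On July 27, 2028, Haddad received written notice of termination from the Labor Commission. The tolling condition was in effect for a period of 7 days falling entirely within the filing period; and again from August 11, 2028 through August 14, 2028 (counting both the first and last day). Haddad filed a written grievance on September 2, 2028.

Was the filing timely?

31 days after July 27, 2028 is August 27, 2028.
Tolling adds 7 days: August 27, 2028 + 7 days = September 3, 2028.
From August 11, 2028 through August 14, 2028 inclusive is 4 days; tolling adds 4 days: September 3, 2028 + 4 days = September 7, 2028.
The deadline is September 7, 2028; the filing on September 2, 2028 is on or before that date.

Yes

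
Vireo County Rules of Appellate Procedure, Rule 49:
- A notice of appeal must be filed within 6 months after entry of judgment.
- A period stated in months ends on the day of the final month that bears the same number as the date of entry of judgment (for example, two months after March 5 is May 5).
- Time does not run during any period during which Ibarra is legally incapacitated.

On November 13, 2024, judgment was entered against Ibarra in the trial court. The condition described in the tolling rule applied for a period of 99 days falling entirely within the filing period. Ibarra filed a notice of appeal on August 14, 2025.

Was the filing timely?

6 months after November 13, 2024 is May 13, 2025.
Tolling adds 99 days: May 13, 2025 + 99 days = August 20, 2025.
The deadline is August 20, 2025; the filing on August 14, 2025 is on or before that date.

Yes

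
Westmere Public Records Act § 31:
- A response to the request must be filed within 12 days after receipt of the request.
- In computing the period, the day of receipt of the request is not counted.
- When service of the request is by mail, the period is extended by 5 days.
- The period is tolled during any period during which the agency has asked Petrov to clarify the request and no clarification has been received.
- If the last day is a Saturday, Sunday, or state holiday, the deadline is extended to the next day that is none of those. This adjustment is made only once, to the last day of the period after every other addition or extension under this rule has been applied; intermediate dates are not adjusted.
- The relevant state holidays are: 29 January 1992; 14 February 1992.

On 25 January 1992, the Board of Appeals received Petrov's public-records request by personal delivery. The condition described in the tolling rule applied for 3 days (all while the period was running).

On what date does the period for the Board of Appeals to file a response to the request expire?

February 10, 1992

12 days after 25 January 1992 is February 6, 1992.
Service was not by mail, so no mail extension applies.
Tolling adds 3 days: February 6, 1992 + 3 days = February 9, 1992.
February 9, 1992 is Sunday. The next qualifying day is February 10, 1992.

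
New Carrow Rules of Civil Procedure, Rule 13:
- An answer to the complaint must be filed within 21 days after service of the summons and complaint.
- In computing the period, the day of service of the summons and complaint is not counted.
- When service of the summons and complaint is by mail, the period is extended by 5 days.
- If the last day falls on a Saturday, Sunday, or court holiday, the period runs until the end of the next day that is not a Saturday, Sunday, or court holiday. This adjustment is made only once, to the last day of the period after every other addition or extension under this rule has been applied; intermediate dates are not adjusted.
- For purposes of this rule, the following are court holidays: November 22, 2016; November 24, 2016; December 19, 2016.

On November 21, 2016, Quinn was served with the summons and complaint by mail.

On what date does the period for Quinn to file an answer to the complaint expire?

21 days after November 21, 2016 is December 12, 2016.
Service was by mail, adding 5 days: December 12, 2016 + 5 days = December 17, 2016.
December 17, 2016 is Saturday; December 18, 2016 is Sunday; December 19, 2016 is a listed holiday. The next qualifying day is December 20, 2016.

December 20, 2016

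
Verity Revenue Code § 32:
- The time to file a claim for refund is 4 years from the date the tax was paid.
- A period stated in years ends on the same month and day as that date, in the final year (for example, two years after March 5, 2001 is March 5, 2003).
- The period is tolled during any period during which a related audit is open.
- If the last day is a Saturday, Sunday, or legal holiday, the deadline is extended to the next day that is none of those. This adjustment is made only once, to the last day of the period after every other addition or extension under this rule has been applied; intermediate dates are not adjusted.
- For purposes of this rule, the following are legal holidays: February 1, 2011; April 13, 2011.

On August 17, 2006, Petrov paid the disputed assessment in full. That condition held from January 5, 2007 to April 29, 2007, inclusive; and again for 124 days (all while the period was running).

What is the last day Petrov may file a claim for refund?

4 years after August 17, 2006 is August 17, 2010.
From January 5, 2007 through April 29, 2007 inclusive is 115 days; tolling adds 115 days: August 17, 2010 + 115 days = December 10, 2010.
Tolling adds 124 days: December 10, 2010 + 124 days = April 13, 2011.
April 13, 2011 is a listed holiday. The next qualifying day is April 14, 2011.

April 14, 2011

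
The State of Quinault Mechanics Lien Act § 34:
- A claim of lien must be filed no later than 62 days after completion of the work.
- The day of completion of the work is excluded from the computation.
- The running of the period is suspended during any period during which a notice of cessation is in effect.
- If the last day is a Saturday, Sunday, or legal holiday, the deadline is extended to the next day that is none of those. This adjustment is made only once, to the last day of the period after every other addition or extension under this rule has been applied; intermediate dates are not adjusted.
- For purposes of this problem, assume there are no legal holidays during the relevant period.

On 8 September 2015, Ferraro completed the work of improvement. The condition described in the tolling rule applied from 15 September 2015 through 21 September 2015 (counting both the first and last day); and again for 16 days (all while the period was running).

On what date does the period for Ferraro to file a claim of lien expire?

December 2, 2015

62 days after 8 September 2015 is November 9, 2015.
From September 15, 2015 through September 21, 2015 inclusive is 7 days; tolling adds 7 days: November 9, 2015 + 7 days = November 16, 2015.
Tolling adds 16 days: November 16, 2015 + 16 days = December 2, 2015.
December 2, 2015 is a Wednesday and not a legal holiday, so no extension applies.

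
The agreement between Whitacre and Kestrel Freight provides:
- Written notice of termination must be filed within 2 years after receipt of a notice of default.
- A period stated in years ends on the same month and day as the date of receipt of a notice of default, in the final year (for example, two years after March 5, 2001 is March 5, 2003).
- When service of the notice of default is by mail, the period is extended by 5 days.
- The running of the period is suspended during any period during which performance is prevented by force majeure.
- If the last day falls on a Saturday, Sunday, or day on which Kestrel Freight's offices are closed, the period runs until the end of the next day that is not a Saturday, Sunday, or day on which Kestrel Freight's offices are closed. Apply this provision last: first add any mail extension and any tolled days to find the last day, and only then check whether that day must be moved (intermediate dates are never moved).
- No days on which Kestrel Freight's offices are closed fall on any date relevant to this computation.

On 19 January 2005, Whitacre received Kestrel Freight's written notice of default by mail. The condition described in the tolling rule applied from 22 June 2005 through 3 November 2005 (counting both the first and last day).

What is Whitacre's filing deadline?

June 8, 2007

2 years after 19 January 2005 is January 19, 2007.
Service was by mail, adding 5 days: January 19, 2007 + 5 days = January 24, 2007.
From June 22, 2005 through November 3, 2005 inclusive is 135 days; tolling adds 135 days: January 24, 2007 + 135 days = June 8, 2007.
June 8, 2007 is a Friday and not a day on which Kestrel Freight's offices are closed, so no extension applies.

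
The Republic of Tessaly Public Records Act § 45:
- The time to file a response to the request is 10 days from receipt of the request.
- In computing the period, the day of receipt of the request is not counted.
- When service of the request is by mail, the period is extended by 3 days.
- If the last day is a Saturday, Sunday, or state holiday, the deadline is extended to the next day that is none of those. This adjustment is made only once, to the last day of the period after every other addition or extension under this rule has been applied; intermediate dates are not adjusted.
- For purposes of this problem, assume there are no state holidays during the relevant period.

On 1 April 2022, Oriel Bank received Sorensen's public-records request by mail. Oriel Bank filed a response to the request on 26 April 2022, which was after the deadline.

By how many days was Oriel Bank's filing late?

10 days after 1 April 2022 is April 11, 2022.
Service was by mail, adding 3 days: April 11, 2022 + 3 days = April 14, 2022.
April 14, 2022 is a Thursday and not a state holiday, so no extension applies.
The deadline is April 14, 2022; from April 14, 2022 to April 26, 2022 is 12 days.

12 days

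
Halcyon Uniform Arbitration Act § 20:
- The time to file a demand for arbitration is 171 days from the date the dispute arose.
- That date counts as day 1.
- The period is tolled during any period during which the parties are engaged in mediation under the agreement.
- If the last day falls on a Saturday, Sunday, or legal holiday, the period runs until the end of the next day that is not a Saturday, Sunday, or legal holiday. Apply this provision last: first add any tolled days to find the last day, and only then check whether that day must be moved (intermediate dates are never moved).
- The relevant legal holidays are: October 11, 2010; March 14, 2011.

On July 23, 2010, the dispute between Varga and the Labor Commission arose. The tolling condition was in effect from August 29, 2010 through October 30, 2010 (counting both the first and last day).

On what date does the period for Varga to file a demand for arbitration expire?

March 15, 2011

Counting July 23, 2010 as day 1, day 171 is January 9, 2011.
From August 29, 2010 through October 30, 2010 inclusive is 63 days; tolling adds 63 days: January 9, 2011 + 63 days = March 13, 2011.
March 13, 2011 is Sunday; March 14, 2011 is a listed holiday. The next qualifying day is March 15, 2011.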